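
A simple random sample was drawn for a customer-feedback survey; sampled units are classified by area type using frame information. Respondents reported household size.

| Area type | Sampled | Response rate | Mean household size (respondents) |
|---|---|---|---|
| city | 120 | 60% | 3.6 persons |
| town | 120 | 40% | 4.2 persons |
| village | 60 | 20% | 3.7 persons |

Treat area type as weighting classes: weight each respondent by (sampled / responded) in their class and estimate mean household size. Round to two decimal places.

3.86

Inverse-response-rate weighting restores each class to its sampled count, so class totals weight by n_sampled:
  city: 120 × 3.6 = 432
  town: 120 × 4.2 = 504
  village: 60 × 3.7 = 222
Adjusted estimate = 1158 / 300 = 3.86 → 3.86.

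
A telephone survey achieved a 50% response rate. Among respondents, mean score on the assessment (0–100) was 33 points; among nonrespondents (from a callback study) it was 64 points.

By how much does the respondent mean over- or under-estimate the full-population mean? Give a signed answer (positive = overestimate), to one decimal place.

Nonresponse fraction = 1 − 0.5 = 0.5.
Bias = (nonresponse fraction) × (respondent mean − nonrespondent mean)
     = 0.5 × (33 − 64) = 0.5 × -31 = -15.5.

-15.5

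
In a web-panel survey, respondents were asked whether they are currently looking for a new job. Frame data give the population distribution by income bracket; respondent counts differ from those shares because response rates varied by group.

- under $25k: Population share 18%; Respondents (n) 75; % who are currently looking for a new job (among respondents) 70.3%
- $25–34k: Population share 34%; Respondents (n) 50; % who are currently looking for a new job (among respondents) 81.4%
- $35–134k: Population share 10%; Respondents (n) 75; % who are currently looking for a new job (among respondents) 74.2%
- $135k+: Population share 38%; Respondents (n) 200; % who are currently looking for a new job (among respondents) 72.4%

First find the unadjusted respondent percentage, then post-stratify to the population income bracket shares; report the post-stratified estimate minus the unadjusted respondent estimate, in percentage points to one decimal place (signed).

+1.8 percentage points

Naive respondent-only estimate (weights = respondent counts):
  (75/400)×70.3 + (50/400)×81.4 + (75/400)×74.2 + (200/400)×72.4 = 73.4688%
Post-stratifying to population shares instead:
  0.18×70.3 + 0.34×81.4 + 0.1×74.2 + 0.38×72.4 = 75.262%
Difference = 75.262 − 73.4688 = 1.7933 pp.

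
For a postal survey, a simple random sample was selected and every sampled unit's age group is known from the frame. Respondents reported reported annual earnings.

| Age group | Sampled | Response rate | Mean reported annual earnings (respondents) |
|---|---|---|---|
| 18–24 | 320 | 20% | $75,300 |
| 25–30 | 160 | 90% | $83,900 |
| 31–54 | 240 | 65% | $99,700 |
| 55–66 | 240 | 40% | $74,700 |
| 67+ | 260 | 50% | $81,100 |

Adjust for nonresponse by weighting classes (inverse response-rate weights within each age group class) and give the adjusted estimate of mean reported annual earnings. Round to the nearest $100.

Each respondent's weight = sampled/responded in their class; summing within a class gives n_sampled, so:
  18–24: 320 × 75,300 = 24,096,000
  25–30: 160 × 83,900 = 13,424,000
  31–54: 240 × 99,700 = 23,928,000
  55–66: 240 × 74,700 = 17,928,000
  67+: 260 × 81,100 = 21,086,000
Adjusted estimate = 100,462,000 / 1,220 = 82345.9 → $82,300.

$82,300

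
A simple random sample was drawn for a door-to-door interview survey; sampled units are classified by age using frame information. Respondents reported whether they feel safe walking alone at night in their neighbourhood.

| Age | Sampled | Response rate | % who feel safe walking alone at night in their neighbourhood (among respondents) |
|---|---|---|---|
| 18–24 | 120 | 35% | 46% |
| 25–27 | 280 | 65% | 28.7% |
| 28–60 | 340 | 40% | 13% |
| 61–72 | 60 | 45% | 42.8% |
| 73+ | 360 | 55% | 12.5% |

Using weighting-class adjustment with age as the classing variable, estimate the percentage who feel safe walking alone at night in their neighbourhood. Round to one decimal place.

Weighting each respondent by the inverse class response rate inflates each class back to its sampled size, so the class weight is n_sampled:
  18–24: 120 × 46 = 5520
  25–27: 280 × 28.7 = 8036
  28–60: 340 × 13 = 4420
  61–72: 60 × 42.8 = 2568
  73+: 360 × 12.5 = 4500
Adjusted estimate = 25,044 / 1,160 = 21.5897 → 21.6%.

21.6%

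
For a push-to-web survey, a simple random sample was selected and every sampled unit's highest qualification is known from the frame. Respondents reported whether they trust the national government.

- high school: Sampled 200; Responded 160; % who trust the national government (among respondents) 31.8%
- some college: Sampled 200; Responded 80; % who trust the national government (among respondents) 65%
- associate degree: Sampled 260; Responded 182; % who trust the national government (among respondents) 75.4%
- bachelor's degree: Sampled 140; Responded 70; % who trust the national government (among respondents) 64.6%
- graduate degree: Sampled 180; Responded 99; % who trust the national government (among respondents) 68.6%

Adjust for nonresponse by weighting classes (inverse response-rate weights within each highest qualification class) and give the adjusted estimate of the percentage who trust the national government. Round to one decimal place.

Response rates by class: high school 160/200 = 80%, some college 80/200 = 40%, associate degree 182/260 = 70%, bachelor's degree 70/140 = 50%, graduate degree 99/180 = 55%.
With weight = n_sampled/n_responded per class, the weighted class total is n_sampled:
  high school: 200 × 31.8 = 6360
  some college: 200 × 65 = 13,000
  associate degree: 260 × 75.4 = 19,604
  bachelor's degree: 140 × 64.6 = 9044
  graduate degree: 180 × 68.6 = 12348
Adjusted estimate = 60,356 / 980 = 61.5878 → 61.6%.

61.6%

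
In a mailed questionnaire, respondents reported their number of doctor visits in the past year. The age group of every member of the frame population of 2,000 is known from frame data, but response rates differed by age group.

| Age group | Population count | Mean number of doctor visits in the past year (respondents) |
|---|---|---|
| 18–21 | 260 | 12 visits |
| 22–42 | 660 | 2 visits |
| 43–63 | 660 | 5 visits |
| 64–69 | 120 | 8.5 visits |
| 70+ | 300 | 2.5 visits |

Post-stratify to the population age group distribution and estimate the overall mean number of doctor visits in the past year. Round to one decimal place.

4.8

Each cell contributes population-share × respondent value:
  18–21: (260/2,000) × 12 = 1.56
  22–42: (660/2,000) × 2 = 0.66
  43–63: (660/2,000) × 5 = 1.65
  64–69: (120/2,000) × 8.5 = 0.51
  70+: (300/2,000) × 2.5 = 0.375
Post-stratified estimate = 4.755 → 4.8.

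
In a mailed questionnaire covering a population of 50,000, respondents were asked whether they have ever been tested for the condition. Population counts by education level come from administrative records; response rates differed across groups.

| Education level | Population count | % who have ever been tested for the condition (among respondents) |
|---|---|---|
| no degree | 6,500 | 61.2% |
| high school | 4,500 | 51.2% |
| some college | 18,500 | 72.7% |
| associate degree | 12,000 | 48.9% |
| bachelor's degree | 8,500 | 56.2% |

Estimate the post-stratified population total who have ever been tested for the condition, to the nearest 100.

30,400

Apply each group's respondent rate to its population count:
  no degree: 6,500 × 61.2% = 3978
  high school: 4,500 × 51.2% = 2304
  some college: 18,500 × 72.7% = 13449.5
  associate degree: 12,000 × 48.9% = 5868
  bachelor's degree: 8,500 × 56.2% = 4777
Estimated total = 30376.5 → 30,400.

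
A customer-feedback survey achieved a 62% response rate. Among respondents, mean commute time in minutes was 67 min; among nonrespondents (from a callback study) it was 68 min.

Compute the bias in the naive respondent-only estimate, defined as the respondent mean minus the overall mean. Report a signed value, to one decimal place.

-0.4

Nonresponse fraction = 1 − 0.62 = 0.38.
Bias = (nonresponse fraction) × (respondent mean − nonrespondent mean)
     = 0.38 × (67 − 68) = 0.38 × -1 = -0.38.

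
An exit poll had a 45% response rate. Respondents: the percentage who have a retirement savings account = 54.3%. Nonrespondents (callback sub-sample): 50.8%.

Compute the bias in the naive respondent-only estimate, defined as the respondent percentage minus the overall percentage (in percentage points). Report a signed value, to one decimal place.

Nonresponse fraction = 1 − 0.45 = 0.55.
Bias = (nonresponse fraction) × (respondent percentage − nonrespondent percentage)
     = 0.55 × (54.3 − 50.8) = 0.55 × 3.5 = 1.925.

+1.9 percentage points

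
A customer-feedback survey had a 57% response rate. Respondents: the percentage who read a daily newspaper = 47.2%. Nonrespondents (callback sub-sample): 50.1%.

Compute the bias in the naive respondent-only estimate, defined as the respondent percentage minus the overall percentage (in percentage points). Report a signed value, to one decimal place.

-1.2 percentage points

Nonresponse fraction = 1 − 0.57 = 0.43.
Bias = (nonresponse fraction) × (respondent percentage − nonrespondent percentage)
     = 0.43 × (47.2 − 50.1) = 0.43 × -2.9 = -1.247.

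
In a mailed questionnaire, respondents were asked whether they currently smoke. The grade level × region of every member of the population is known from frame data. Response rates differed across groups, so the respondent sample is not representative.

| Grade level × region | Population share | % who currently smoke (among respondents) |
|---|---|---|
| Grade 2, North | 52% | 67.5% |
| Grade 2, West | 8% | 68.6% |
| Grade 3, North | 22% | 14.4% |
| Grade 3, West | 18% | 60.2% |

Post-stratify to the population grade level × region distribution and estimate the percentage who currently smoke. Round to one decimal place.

Each cell contributes population-share × respondent value:
  Grade 2, North: 0.52 × 67.5 = 35.1
  Grade 2, West: 0.08 × 68.6 = 5.488
  Grade 3, North: 0.22 × 14.4 = 3.168
  Grade 3, West: 0.18 × 60.2 = 10.836
Post-stratified estimate = 54.592 → 54.6%.

54.6%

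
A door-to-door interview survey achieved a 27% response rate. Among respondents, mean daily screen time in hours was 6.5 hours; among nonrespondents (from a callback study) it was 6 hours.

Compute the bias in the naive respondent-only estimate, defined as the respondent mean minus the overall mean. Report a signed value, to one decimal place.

Nonresponse fraction = 1 − 0.27 = 0.73.
Bias = (nonresponse fraction) × (respondent mean − nonrespondent mean)
     = 0.73 × (6.5 − 6) = 0.73 × 0.5 = 0.365.

+0.4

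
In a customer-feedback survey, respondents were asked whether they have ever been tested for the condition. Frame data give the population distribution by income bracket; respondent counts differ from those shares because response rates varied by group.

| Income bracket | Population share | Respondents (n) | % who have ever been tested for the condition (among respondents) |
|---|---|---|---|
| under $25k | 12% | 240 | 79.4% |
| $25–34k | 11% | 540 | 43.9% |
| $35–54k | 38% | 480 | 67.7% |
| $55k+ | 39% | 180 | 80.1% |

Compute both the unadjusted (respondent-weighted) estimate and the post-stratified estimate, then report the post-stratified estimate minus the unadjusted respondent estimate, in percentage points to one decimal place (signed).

Unadjusted (pooled respondent) estimate weights by respondent counts:
  (240/1440)×79.4 + (540/1440)×43.9 + (480/1440)×67.7 + (180/1440)×80.1 = 62.275%
Post-stratified estimate weights by population shares:
  0.12×79.4 + 0.11×43.9 + 0.38×67.7 + 0.39×80.1 = 71.322%
Difference = 71.322 − 62.275 = 9.047 pp.

+9.0 percentage points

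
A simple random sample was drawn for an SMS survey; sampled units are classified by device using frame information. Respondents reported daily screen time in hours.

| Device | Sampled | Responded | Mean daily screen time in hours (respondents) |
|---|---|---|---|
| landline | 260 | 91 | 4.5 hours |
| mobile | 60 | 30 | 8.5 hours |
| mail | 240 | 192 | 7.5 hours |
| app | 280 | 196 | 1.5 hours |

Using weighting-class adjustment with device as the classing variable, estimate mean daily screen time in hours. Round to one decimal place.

4.6

Class response rates: landline 91/260 = 35%, mobile 30/60 = 50%, mail 192/240 = 80%, app 196/280 = 70%.
With weight = n_sampled/n_responded per class, the weighted class total is n_sampled:
  landline: 260 × 4.5 = 1170
  mobile: 60 × 8.5 = 510
  mail: 240 × 7.5 = 1800
  app: 280 × 1.5 = 420
Adjusted estimate = 3900 / 840 = 4.64286 → 4.6.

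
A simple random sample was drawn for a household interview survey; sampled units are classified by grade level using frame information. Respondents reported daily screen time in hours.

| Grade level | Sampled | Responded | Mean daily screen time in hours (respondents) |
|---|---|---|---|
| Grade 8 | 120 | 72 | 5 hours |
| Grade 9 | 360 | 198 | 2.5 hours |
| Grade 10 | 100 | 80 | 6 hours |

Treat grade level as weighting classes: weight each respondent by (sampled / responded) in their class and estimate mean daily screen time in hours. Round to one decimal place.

Response rates by class: Grade 8 72/120 = 60%, Grade 9 198/360 = 55%, Grade 10 80/100 = 80%.
Inverse-response-rate weighting restores each class to its sampled count, so class totals weight by n_sampled:
  Grade 8: 120 × 5 = 600
  Grade 9: 360 × 2.5 = 900
  Grade 10: 100 × 6 = 600
Adjusted estimate = 2100 / 580 = 3.62069 → 3.6.

3.6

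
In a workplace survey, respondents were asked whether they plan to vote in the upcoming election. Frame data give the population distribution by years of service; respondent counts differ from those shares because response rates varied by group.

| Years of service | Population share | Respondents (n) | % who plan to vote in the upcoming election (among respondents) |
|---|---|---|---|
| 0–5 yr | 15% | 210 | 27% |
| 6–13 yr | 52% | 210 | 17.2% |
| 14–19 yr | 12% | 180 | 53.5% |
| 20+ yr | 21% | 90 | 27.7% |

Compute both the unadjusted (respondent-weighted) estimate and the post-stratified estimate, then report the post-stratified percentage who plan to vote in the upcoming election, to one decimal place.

25.2%

Naive respondent-only estimate (weights = respondent counts):
  (210/690)×27 + (210/690)×17.2 + (180/690)×53.5 + (90/690)×27.7 = 31.0217%
Post-stratifying to population shares instead:
  0.15×27 + 0.52×17.2 + 0.12×53.5 + 0.21×27.7 = 25.231%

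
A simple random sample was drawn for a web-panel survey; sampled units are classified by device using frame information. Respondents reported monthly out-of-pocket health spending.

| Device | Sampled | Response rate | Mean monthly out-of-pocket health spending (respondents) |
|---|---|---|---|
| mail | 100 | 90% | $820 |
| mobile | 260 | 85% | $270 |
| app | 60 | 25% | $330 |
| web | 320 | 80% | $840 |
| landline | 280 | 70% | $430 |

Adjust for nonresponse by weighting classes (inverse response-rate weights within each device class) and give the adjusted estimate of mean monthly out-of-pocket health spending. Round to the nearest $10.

$550

With weight = n_sampled/n_responded per class, the weighted class total is n_sampled:
  mail: 100 × 820 = 82,000
  mobile: 260 × 270 = 70,200
  app: 60 × 330 = 19,800
  web: 320 × 840 = 268,800
  landline: 280 × 430 = 120,400
Adjusted estimate = 561,200 / 1,020 = 550.196 → $550.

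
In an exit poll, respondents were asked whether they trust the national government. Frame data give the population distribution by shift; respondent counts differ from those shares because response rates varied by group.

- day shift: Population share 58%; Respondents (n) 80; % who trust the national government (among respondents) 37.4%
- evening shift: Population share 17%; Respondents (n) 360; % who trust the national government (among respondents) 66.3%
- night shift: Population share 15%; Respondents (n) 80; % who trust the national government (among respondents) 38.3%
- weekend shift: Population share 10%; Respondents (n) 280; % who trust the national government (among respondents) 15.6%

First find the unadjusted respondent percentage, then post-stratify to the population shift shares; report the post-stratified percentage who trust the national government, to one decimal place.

Unadjusted (pooled respondent) estimate weights by respondent counts:
  (80/800)×37.4 + (360/800)×66.3 + (80/800)×38.3 + (280/800)×15.6 = 42.865%
Post-stratifying to population shares instead:
  0.58×37.4 + 0.17×66.3 + 0.15×38.3 + 0.1×15.6 = 40.268%

40.3%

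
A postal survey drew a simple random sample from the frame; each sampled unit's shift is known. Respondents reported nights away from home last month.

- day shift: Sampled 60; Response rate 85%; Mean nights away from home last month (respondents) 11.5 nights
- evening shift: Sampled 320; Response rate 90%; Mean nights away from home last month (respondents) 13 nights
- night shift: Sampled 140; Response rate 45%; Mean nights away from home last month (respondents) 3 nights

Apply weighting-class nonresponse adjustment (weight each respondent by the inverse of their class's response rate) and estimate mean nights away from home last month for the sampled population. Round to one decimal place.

10.1

With weight = n_sampled/n_responded per class, the weighted class total is n_sampled:
  day shift: 60 × 11.5 = 690
  evening shift: 320 × 13 = 4160
  night shift: 140 × 3 = 420
Adjusted estimate = 5270 / 520 = 10.1346 → 10.1.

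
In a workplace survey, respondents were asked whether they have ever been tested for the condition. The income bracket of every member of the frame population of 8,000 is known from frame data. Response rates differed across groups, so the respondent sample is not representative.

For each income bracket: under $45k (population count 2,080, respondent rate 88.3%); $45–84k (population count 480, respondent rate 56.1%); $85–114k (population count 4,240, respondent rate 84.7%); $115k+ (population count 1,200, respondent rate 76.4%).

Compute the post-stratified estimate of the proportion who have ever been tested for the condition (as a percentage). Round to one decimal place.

82.7%

Post-stratification weights by population share, not respondent share:
  under $45k: (2,080/8,000) × 88.3 = 22.958
  $45–84k: (480/8,000) × 56.1 = 3.366
  $85–114k: (4,240/8,000) × 84.7 = 44.891
  $115k+: (1,200/8,000) × 76.4 = 11.46
Post-stratified estimate = 82.675 → 82.7%.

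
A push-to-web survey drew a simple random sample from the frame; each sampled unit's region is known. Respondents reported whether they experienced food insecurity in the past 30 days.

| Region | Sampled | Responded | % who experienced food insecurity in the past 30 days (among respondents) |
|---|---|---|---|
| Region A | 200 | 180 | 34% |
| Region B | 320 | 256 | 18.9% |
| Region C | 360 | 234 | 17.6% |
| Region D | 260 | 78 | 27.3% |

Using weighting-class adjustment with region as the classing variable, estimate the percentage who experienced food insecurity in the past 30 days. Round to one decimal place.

Response rates by class: Region A 180/200 = 90%, Region B 256/320 = 80%, Region C 234/360 = 65%, Region D 78/260 = 30%.
Each respondent's weight = sampled/responded in their class; summing within a class gives n_sampled, so:
  Region A: 200 × 34 = 6800
  Region B: 320 × 18.9 = 6048
  Region C: 360 × 17.6 = 6336
  Region D: 260 × 27.3 = 7098
Adjusted estimate = 26,282 / 1,140 = 23.0544 → 23.1%.

23.1%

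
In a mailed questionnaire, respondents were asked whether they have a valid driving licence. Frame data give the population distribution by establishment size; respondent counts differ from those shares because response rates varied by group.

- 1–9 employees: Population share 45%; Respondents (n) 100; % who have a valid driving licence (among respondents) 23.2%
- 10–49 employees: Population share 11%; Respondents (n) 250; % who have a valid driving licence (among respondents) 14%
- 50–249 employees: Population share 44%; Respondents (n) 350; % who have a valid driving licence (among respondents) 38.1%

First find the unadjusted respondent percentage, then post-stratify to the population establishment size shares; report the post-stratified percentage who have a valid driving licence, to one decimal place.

Without adjustment, the pooled respondent share is:
  (100/700)×23.2 + (250/700)×14 + (350/700)×38.1 = 27.3643%
Post-stratified estimate weights by population shares:
  0.45×23.2 + 0.11×14 + 0.44×38.1 = 28.744%

28.7%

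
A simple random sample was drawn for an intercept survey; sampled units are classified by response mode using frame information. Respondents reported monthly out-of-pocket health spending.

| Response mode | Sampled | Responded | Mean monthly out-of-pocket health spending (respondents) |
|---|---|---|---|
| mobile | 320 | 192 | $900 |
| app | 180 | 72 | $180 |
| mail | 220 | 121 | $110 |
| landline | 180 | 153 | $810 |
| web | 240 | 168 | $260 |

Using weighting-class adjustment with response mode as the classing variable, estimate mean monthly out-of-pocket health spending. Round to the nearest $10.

Response rates by class: mobile 192/320 = 60%, app 72/180 = 40%, mail 121/220 = 55%, landline 153/180 = 85%, web 168/240 = 70%.
Inverse-response-rate weighting restores each class to its sampled count, so class totals weight by n_sampled:
  mobile: 320 × 900 = 288,000
  app: 180 × 180 = 32,400
  mail: 220 × 110 = 24,200
  landline: 180 × 810 = 145,800
  web: 240 × 260 = 62,400
Adjusted estimate = 552,800 / 1,140 = 484.912 → $480.

$480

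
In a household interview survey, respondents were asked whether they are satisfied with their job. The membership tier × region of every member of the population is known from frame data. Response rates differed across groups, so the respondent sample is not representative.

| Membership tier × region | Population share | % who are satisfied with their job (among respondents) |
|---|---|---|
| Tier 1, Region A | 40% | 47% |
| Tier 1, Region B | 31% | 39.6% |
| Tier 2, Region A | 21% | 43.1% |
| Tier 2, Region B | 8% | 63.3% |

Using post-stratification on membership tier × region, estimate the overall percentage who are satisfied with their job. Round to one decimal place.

Reweight to the known membership tier × region distribution:
  Tier 1, Region A: 0.4 × 47 = 18.8
  Tier 1, Region B: 0.31 × 39.6 = 12.276
  Tier 2, Region A: 0.21 × 43.1 = 9.051
  Tier 2, Region B: 0.08 × 63.3 = 5.064
Post-stratified estimate = 45.191 → 45.2%.

45.2%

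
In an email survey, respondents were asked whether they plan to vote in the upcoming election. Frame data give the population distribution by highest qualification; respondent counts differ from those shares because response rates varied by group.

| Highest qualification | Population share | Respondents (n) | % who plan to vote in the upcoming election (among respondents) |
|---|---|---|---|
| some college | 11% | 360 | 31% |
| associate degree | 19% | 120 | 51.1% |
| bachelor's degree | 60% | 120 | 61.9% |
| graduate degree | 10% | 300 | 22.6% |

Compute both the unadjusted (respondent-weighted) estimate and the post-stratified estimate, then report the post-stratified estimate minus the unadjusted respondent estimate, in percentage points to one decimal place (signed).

+17.5 percentage points

Unadjusted (pooled respondent) estimate weights by respondent counts:
  (360/900)×31 + (120/900)×51.1 + (120/900)×61.9 + (300/900)×22.6 = 35%
Post-stratifying to population shares instead:
  0.11×31 + 0.19×51.1 + 0.6×61.9 + 0.1×22.6 = 52.519%
Difference = 52.519 − 35 = 17.519 pp.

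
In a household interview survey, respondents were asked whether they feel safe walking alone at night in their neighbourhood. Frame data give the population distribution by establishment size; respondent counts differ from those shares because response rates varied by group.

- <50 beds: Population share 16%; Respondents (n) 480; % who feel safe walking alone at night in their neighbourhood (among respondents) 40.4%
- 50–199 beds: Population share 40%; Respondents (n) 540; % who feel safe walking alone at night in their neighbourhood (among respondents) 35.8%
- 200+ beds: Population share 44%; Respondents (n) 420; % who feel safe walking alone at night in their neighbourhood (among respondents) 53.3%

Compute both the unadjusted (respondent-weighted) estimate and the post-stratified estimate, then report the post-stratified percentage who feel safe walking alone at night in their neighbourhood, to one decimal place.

Unadjusted (pooled respondent) estimate weights by respondent counts:
  (480/1440)×40.4 + (540/1440)×35.8 + (420/1440)×53.3 = 42.4375%
Post-stratified estimate weights by population shares:
  0.16×40.4 + 0.4×35.8 + 0.44×53.3 = 44.236%

44.2%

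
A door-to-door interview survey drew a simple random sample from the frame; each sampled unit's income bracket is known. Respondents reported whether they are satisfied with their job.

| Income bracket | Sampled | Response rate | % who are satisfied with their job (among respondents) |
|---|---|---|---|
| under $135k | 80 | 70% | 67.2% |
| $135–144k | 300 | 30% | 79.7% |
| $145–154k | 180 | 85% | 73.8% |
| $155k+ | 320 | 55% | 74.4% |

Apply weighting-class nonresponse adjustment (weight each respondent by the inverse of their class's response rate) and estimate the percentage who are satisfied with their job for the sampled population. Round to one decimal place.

75.4%

With weight = n_sampled/n_responded per class, the weighted class total is n_sampled:
  under $135k: 80 × 67.2 = 5376
  $135–144k: 300 × 79.7 = 23,910
  $145–154k: 180 × 73.8 = 13,284
  $155k+: 320 × 74.4 = 23,808
Adjusted estimate = 66,378 / 880 = 75.4295 → 75.4%.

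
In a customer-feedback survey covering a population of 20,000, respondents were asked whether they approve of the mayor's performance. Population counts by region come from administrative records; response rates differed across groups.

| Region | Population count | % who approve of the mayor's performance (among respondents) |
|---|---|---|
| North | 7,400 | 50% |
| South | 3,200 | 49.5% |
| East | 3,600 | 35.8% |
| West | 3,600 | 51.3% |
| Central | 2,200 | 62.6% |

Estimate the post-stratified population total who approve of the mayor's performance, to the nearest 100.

9,800

Each cell contributes its population count × the respondent rate:
  North: 7,400 × 50% = 3700
  South: 3,200 × 49.5% = 1584
  East: 3,600 × 35.8% = 1288.8
  West: 3,600 × 51.3% = 1846.8
  Central: 2,200 × 62.6% = 1377.2
Estimated total = 9796.8 → 9,800.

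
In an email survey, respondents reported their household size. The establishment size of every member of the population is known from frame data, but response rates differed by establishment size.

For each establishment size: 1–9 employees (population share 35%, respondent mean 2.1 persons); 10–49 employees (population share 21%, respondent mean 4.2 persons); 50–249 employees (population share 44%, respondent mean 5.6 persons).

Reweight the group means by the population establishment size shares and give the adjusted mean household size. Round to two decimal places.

Reweight to the known establishment size distribution:
  1–9 employees: 0.35 × 2.1 = 0.735
  10–49 employees: 0.21 × 4.2 = 0.882
  50–249 employees: 0.44 × 5.6 = 2.464
Post-stratified estimate = 4.081 → 4.08.

4.08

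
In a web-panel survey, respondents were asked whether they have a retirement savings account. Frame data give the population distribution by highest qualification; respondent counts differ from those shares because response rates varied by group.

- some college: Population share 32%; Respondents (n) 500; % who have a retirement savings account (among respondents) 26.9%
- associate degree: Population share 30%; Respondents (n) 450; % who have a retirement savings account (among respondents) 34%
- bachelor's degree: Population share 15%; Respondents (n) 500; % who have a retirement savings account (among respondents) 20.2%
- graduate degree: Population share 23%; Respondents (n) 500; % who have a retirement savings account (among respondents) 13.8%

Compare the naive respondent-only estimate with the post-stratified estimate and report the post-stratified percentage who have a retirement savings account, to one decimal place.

25.0%

Without adjustment, the pooled respondent share is:
  (500/1950)×26.9 + (450/1950)×34 + (500/1950)×20.2 + (500/1950)×13.8 = 23.4615%
Reweighting by population highest qualification shares:
  0.32×26.9 + 0.3×34 + 0.15×20.2 + 0.23×13.8 = 25.012%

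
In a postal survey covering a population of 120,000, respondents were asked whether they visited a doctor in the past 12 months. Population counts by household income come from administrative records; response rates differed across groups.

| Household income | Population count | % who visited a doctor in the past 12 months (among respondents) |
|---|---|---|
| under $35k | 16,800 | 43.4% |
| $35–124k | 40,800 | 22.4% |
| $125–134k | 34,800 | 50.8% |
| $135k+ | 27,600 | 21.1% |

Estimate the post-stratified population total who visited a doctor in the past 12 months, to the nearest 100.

39,900

Apply each group's respondent rate to its population count:
  under $35k: 16,800 × 43.4% = 7291.2
  $35–124k: 40,800 × 22.4% = 9139.2
  $125–134k: 34,800 × 50.8% = 17678.4
  $135k+: 27,600 × 21.1% = 5823.6
Estimated total = 39932.4 → 39,900.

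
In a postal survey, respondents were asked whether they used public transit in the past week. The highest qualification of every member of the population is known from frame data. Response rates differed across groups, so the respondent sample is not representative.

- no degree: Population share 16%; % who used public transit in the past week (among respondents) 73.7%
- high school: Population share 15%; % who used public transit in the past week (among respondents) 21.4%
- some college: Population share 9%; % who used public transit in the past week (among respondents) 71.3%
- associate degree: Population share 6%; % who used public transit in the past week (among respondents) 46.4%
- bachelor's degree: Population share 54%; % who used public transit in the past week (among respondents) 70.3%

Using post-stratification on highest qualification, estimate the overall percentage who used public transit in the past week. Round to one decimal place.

62.2%

Post-stratification weights by population share, not respondent share:
  no degree: 0.16 × 73.7 = 11.792
  high school: 0.15 × 21.4 = 3.21
  some college: 0.09 × 71.3 = 6.417
  associate degree: 0.06 × 46.4 = 2.784
  bachelor's degree: 0.54 × 70.3 = 37.962
Post-stratified estimate = 62.165 → 62.2%.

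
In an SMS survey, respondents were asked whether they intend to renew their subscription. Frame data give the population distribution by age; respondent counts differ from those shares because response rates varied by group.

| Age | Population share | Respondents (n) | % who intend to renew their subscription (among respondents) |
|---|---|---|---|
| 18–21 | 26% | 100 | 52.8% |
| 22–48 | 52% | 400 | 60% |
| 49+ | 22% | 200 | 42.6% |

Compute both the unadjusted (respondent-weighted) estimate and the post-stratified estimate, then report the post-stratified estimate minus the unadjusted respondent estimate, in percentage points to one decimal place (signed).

Naive respondent-only estimate (weights = respondent counts):
  (100/700)×52.8 + (400/700)×60 + (200/700)×42.6 = 54%
Post-stratified estimate weights by population shares:
  0.26×52.8 + 0.52×60 + 0.22×42.6 = 54.3%
Difference = 54.3 − 54 = 0.3 pp.

+0.3 percentage points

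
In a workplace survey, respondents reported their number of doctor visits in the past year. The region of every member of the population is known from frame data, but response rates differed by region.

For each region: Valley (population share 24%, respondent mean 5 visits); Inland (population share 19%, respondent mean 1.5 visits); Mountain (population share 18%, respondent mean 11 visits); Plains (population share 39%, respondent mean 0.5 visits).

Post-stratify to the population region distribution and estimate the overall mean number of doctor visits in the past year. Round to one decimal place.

3.7

Weight each group's respondent value by its population share:
  Valley: 0.24 × 5 = 1.2
  Inland: 0.19 × 1.5 = 0.285
  Mountain: 0.18 × 11 = 1.98
  Plains: 0.39 × 0.5 = 0.195
Post-stratified estimate = 3.66 → 3.7.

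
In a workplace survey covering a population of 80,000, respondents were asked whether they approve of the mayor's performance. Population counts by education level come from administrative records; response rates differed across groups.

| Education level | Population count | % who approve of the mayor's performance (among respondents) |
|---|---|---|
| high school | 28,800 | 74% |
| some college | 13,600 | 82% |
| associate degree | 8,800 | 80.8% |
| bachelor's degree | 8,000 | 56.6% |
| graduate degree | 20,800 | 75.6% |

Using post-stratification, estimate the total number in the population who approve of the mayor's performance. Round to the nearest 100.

Apply each group's respondent rate to its population count:
  high school: 28,800 × 74% = 21,312
  some college: 13,600 × 82% = 11,152
  associate degree: 8,800 × 80.8% = 7110.4
  bachelor's degree: 8,000 × 56.6% = 4528
  graduate degree: 20,800 × 75.6% = 15724.8
Estimated total = 59827.2 → 59,800.

59,800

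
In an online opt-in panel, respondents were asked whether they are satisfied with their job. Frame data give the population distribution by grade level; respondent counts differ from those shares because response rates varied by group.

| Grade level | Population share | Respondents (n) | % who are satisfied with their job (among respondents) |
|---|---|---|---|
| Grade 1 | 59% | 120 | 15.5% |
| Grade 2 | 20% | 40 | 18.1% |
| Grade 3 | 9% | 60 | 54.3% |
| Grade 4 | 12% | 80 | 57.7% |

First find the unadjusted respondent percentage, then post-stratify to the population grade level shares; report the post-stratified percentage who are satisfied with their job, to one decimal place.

Without adjustment, the pooled respondent share is:
  (120/300)×15.5 + (40/300)×18.1 + (60/300)×54.3 + (80/300)×57.7 = 34.86%
Post-stratified estimate weights by population shares:
  0.59×15.5 + 0.2×18.1 + 0.09×54.3 + 0.12×57.7 = 24.576%

24.6%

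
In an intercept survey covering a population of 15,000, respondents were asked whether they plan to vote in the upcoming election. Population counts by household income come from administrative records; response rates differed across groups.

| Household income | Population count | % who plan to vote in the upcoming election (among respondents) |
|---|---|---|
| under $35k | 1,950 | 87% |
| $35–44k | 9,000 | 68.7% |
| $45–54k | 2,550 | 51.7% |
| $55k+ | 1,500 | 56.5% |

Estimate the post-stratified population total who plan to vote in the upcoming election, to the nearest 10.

Estimated count per cell = population count × respondent percentage:
  under $35k: 1,950 × 87% = 1696.5
  $35–44k: 9,000 × 68.7% = 6183
  $45–54k: 2,550 × 51.7% = 1318.35
  $55k+: 1,500 × 56.5% = 847.5
Estimated total = 10045.4 → 10,050.

10,050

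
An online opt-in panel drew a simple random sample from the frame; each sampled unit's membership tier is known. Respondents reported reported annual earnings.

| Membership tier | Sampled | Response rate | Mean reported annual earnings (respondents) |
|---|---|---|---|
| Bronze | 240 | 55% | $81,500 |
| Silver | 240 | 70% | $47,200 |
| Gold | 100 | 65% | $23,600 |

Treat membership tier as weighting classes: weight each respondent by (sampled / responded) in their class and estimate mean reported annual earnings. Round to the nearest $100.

With weight = n_sampled/n_responded per class, the weighted class total is n_sampled:
  Bronze: 240 × 81,500 = 19,560,000
  Silver: 240 × 47,200 = 11,328,000
  Gold: 100 × 23,600 = 2,360,000
Adjusted estimate = 33,248,000 / 580 = 57324.1 → $57,300.

$57,300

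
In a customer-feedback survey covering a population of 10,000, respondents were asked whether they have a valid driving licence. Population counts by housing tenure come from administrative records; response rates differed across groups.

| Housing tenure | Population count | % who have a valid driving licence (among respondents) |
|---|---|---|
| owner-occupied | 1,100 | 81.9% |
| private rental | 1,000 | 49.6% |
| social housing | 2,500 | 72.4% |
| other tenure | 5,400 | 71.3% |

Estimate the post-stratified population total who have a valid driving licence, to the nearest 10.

7,060

Estimated count per cell = population count × respondent percentage:
  owner-occupied: 1,100 × 81.9% = 900.9
  private rental: 1,000 × 49.6% = 496
  social housing: 2,500 × 72.4% = 1810
  other tenure: 5,400 × 71.3% = 3850.2
Estimated total = 7057.1 → 7,060.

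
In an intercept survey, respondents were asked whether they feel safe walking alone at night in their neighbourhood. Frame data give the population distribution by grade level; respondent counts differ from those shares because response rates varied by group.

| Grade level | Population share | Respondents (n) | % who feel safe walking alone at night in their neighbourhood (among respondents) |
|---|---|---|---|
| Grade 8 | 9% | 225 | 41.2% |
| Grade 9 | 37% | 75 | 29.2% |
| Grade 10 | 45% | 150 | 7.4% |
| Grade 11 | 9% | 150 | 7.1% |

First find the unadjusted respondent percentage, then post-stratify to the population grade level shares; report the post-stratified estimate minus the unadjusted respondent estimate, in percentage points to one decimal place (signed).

-4.2 percentage points

Naive respondent-only estimate (weights = respondent counts):
  (225/600)×41.2 + (75/600)×29.2 + (150/600)×7.4 + (150/600)×7.1 = 22.725%
Reweighting by population grade level shares:
  0.09×41.2 + 0.37×29.2 + 0.45×7.4 + 0.09×7.1 = 18.481%
Difference = 18.481 − 22.725 = -4.244 pp.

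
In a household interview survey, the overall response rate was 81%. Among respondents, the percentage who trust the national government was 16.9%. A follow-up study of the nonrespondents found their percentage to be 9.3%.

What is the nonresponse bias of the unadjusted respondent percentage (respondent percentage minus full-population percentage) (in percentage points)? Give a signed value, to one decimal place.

+1.4 percentage points

Nonresponse fraction = 1 − 0.81 = 0.19.
Bias = (nonresponse fraction) × (respondent percentage − nonrespondent percentage)
     = 0.19 × (16.9 − 9.3) = 0.19 × 7.6 = 1.444.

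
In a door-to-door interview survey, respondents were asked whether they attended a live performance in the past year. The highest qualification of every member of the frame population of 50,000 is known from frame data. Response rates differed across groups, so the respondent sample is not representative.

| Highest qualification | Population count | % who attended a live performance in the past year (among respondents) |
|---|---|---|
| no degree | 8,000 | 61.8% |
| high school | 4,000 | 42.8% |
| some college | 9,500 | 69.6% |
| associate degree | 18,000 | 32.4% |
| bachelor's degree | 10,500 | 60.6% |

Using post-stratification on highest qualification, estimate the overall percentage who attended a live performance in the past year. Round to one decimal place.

Reweight to the known highest qualification distribution:
  no degree: (8,000/50,000) × 61.8 = 9.888
  high school: (4,000/50,000) × 42.8 = 3.424
  some college: (9,500/50,000) × 69.6 = 13.224
  associate degree: (18,000/50,000) × 32.4 = 11.664
  bachelor's degree: (10,500/50,000) × 60.6 = 12.726
Post-stratified estimate = 50.926 → 50.9%.

50.9%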